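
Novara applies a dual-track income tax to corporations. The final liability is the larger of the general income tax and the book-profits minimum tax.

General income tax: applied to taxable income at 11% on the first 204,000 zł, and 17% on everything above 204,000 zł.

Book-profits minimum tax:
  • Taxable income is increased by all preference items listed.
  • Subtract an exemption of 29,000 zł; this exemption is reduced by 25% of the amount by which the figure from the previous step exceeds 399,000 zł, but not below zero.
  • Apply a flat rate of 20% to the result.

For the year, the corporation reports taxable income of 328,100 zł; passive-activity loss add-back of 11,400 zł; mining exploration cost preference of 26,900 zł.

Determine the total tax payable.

Book-profits minimum tax:
  Adjusted income: 328,100 zł + 11,400 zł + 26,900 zł = 366,400 zł
  Exemption: 366,400 zł ≤ 399,000 zł, so full 29,000 zł applies
  Base: 366,400 zł − 29,000 zł = 337,400 zł
  337,400 zł × 20% = 67,480 zł

General income tax:
  204,000 zł × 11% = 22,440 zł
  124,100 zł × 17% = 21,097 zł
  → 43,537 zł

67,480 zł > 43,537 zł, so the book-profits minimum tax is the binding amount.

67,480 zł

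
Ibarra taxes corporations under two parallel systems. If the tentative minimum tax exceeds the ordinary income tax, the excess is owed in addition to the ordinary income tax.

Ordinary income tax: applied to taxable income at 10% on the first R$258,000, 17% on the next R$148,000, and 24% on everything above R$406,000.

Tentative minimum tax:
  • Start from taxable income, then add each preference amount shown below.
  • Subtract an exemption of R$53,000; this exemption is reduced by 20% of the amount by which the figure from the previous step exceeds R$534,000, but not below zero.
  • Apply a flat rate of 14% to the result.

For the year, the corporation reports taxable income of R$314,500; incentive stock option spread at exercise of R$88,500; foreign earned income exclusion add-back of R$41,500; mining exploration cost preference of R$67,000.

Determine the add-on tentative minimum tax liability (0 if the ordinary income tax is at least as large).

R$28,785

Ordinary income tax:
  R$258,000 × 10% = R$25,800
  R$56,500 × 17% = R$9,605
  → R$35,405

Tentative minimum tax:
  Adjusted income: R$314,500 + R$88,500 + R$41,500 + R$67,000 = R$511,500
  Exemption: R$511,500 ≤ R$534,000, so full R$53,000 applies
  Base: R$511,500 − R$53,000 = R$458,500
  R$458,500 × 14% = R$64,190

Excess of tentative minimum tax over ordinary income tax: R$64,190 − R$35,405 = R$28,785.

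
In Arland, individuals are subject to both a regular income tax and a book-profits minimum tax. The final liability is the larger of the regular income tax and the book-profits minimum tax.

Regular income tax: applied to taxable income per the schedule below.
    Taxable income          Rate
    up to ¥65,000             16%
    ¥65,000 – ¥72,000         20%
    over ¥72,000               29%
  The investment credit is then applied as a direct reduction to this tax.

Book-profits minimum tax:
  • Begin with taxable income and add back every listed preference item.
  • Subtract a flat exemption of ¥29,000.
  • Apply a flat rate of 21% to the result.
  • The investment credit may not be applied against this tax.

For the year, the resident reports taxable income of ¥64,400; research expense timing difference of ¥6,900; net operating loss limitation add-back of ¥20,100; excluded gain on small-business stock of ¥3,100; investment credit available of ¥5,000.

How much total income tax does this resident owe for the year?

¥13,755

Regular income tax:
  ¥64,400 × 16% = ¥10,304
  Less investment credit ¥5,000 → ¥5,304

Book-profits minimum tax:
  Adjusted income: ¥64,400 + ¥6,900 + ¥20,100 + ¥3,100 = ¥94,500
  Less exemption ¥29,000 → base ¥65,500
  ¥65,500 × 21% = ¥13,755

¥13,755 > ¥5,304, so the book-profits minimum tax is the binding amount.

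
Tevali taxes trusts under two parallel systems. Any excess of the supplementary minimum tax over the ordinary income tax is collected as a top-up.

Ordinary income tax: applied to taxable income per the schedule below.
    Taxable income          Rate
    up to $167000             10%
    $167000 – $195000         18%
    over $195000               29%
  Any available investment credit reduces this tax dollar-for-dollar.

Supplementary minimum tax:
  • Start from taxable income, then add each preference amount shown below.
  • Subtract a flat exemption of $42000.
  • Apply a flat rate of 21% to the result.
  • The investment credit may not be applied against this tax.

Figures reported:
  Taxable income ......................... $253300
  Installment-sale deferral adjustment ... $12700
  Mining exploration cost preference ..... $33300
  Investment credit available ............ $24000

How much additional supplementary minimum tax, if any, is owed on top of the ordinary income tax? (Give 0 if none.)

Supplementary minimum tax:
  Adjusted income: $253300 + $12700 + $33300 = $299300
  Less exemption $42000 → base $257300
  $257300 × 21% = $54033

Ordinary income tax:
  $167000 × 10% = $16700
  $28000 × 18% = $5040
  $58300 × 29% = $16907
  → $38647
  Less investment credit $24000 → $14647

Excess of supplementary minimum tax over ordinary income tax: $54033 − $14647 = $39386.

$39386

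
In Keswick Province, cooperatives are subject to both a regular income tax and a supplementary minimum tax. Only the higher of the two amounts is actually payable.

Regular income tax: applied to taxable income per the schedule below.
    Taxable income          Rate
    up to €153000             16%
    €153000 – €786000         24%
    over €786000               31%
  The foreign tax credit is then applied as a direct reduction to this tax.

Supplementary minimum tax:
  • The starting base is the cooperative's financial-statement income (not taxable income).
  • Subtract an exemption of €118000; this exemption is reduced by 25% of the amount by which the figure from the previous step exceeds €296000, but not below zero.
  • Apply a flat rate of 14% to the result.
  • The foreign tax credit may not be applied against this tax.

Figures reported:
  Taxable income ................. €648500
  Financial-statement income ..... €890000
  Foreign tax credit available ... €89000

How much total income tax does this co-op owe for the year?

Supplementary minimum tax:
  Base (financial-statement income): €890000
  Exemption: 25% × (€890000 − €296000) = €148500 ≥ €118000, so the exemption is fully phased out
  Base: €890000 − €0 = €890000
  €890000 × 14% = €124600

Regular income tax:
  €153000 × 16% = €24480
  €495500 × 24% = €118920
  → €143400
  Less foreign tax credit €89000 → €54400

€124600 > €54400, so the supplementary minimum tax is the binding amount.

€124600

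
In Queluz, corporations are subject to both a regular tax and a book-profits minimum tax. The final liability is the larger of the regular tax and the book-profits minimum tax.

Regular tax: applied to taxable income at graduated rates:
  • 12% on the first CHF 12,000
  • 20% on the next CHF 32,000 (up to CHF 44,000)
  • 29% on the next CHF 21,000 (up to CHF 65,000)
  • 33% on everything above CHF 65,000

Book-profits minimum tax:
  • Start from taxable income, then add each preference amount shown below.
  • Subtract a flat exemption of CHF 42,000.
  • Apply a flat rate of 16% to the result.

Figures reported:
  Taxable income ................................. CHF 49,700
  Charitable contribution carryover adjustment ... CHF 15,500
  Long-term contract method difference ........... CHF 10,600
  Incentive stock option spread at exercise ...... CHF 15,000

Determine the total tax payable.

Regular tax:
  CHF 12,000 × 12% = CHF 1,440
  CHF 32,000 × 20% = CHF 6,400
  CHF 5,700 × 29% = CHF 1,653
  → CHF 9,493

Book-profits minimum tax:
  Adjusted income: CHF 49,700 + CHF 15,500 + CHF 10,600 + CHF 15,000 = CHF 90,800
  Less exemption CHF 42,000 → base CHF 48,800
  CHF 48,800 × 16% = CHF 7,808

CHF 9,493 > CHF 7,808, so the regular tax governs.

CHF 9,493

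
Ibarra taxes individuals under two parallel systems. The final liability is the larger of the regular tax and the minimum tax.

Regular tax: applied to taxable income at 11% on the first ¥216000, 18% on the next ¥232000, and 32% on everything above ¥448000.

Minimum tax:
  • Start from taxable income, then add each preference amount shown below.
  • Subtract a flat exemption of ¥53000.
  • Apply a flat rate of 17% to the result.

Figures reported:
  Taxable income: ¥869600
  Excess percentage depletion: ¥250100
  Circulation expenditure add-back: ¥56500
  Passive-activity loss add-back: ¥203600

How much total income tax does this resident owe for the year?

¥225556

Minimum tax:
  Adjusted income: ¥869600 + ¥250100 + ¥56500 + ¥203600 = ¥1379800
  Less exemption ¥53000 → base ¥1326800
  ¥1326800 × 17% = ¥225556

Regular tax:
  ¥216000 × 11% = ¥23760
  ¥232000 × 18% = ¥41760
  ¥421600 × 32% = ¥134912
  → ¥200432

¥225556 > ¥200432, so the minimum tax is the binding amount.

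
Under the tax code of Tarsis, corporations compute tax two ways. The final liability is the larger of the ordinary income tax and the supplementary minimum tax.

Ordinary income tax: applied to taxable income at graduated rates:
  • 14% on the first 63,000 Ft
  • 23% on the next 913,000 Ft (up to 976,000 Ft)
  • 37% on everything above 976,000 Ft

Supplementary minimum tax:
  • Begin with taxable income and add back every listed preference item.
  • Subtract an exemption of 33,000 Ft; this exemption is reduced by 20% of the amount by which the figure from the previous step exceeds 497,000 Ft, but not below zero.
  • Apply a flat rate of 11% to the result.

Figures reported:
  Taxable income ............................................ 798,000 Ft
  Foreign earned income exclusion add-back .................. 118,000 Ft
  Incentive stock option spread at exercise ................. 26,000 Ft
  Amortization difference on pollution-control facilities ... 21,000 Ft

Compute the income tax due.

Supplementary minimum tax:
  Adjusted income: 798,000 Ft + 118,000 Ft + 26,000 Ft + 21,000 Ft = 963,000 Ft
  Exemption: 20% × (963,000 Ft − 497,000 Ft) = 93,200 Ft ≥ 33,000 Ft, so the exemption is fully phased out
  Base: 963,000 Ft − 0 Ft = 963,000 Ft
  963,000 Ft × 11% = 105,930 Ft

Ordinary income tax:
  63,000 Ft × 14% = 8,820 Ft
  735,000 Ft × 23% = 169,050 Ft
  → 177,870 Ft

177,870 Ft > 105,930 Ft, so the ordinary income tax governs.

177,870 Ft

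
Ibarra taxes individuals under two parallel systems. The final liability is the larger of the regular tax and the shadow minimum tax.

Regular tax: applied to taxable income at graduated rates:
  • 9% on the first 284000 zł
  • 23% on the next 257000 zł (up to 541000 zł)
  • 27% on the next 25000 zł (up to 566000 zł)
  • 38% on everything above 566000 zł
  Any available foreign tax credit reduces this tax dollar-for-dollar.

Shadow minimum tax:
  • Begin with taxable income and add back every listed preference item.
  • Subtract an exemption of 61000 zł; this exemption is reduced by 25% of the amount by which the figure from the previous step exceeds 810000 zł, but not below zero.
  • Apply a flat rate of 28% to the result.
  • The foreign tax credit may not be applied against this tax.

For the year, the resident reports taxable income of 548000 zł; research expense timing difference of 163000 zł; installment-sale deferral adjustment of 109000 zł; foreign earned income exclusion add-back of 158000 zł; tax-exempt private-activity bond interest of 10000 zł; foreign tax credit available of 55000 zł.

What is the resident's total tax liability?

Regular tax:
  284000 zł × 9% = 25560 zł
  257000 zł × 23% = 59110 zł
  7000 zł × 27% = 1890 zł
  → 86560 zł
  Less foreign tax credit 55000 zł → 31560 zł

Shadow minimum tax:
  Adjusted income: 548000 zł + 163000 zł + 109000 zł + 158000 zł + 10000 zł = 988000 zł
  Exemption: 61000 zł − 25% × (988000 zł − 810000 zł) = 61000 zł − 44500 zł = 16500 zł
  Base: 988000 zł − 16500 zł = 971500 zł
  971500 zł × 28% = 272020 zł

272020 zł > 31560 zł, so the shadow minimum tax is the binding amount.

272020 zł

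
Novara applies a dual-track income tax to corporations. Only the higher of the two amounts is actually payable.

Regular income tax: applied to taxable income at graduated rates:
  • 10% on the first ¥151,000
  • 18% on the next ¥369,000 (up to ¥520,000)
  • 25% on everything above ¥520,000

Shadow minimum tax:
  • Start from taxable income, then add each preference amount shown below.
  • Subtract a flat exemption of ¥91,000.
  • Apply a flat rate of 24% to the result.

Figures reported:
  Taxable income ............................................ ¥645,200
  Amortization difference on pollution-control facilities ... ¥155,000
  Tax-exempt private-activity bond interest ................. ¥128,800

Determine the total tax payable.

¥201,120

Shadow minimum tax:
  Adjusted income: ¥645,200 + ¥155,000 + ¥128,800 = ¥929,000
  Less exemption ¥91,000 → base ¥838,000
  ¥838,000 × 24% = ¥201,120

Regular income tax:
  ¥151,000 × 10% = ¥15,100
  ¥369,000 × 18% = ¥66,420
  ¥125,200 × 25% = ¥31,300
  → ¥112,820

¥201,120 > ¥112,820, so the shadow minimum tax is the binding amount.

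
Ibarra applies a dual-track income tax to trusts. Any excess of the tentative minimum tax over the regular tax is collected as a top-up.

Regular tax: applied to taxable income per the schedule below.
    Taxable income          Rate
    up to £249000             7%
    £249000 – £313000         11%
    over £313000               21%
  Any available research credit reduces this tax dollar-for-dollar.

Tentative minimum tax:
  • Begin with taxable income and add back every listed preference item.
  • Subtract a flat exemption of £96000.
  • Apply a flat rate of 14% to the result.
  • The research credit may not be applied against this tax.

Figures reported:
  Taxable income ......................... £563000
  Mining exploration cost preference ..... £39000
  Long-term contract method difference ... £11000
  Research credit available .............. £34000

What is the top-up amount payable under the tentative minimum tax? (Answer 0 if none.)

Regular tax:
  £249000 × 7% = £17430
  £64000 × 11% = £7040
  £250000 × 21% = £52500
  → £76970
  Less research credit £34000 → £42970

Tentative minimum tax:
  Adjusted income: £563000 + £39000 + £11000 = £613000
  Less exemption £96000 → base £517000
  £517000 × 14% = £72380

Excess of tentative minimum tax over regular tax: £72380 − £42970 = £29410.

£29410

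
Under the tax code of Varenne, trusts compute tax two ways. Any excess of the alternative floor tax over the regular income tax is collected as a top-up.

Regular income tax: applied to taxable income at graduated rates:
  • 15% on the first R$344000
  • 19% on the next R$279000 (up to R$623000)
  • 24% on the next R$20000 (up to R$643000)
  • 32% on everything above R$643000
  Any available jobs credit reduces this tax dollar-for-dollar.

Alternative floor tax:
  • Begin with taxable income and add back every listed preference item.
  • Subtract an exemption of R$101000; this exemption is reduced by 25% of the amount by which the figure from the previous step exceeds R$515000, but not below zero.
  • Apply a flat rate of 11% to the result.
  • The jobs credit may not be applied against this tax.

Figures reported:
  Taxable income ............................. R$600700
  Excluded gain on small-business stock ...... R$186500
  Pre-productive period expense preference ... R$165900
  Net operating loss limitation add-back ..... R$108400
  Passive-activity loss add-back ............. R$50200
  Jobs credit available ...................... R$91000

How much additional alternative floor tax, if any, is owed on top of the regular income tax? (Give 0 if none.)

Regular income tax:
  R$344000 × 15% = R$51600
  R$256700 × 19% = R$48773
  → R$100373
  Less jobs credit R$91000 → R$9373

Alternative floor tax:
  Adjusted income: R$600700 + R$186500 + R$165900 + R$108400 + R$50200 = R$1111700
  Exemption: 25% × (R$1111700 − R$515000) = R$149175 ≥ R$101000, so the exemption is fully phased out
  Base: R$1111700 − R$0 = R$1111700
  R$1111700 × 11% = R$122287

Excess of alternative floor tax over regular income tax: R$122287 − R$9373 = R$112914.

R$112914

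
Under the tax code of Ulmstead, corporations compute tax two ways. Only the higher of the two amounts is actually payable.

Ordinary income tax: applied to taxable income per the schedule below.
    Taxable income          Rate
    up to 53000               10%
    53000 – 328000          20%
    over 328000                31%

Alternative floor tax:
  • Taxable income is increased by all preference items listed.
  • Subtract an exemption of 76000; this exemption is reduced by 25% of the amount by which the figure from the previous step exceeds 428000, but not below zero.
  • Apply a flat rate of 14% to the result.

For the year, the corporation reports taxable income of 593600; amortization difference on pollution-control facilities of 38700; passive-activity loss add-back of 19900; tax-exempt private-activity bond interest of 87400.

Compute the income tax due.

142636

Alternative floor tax:
  Adjusted income: 593600 + 38700 + 19900 + 87400 = 739600
  Exemption: 25% × (739600 − 428000) = 77900 ≥ 76000, so the exemption is fully phased out
  Base: 739600 − 0 = 739600
  739600 × 14% = 103544

Ordinary income tax:
  53000 × 10% = 5300
  275000 × 20% = 55000
  265600 × 31% = 82336
  → 142636

142636 > 103544, so the ordinary income tax governs.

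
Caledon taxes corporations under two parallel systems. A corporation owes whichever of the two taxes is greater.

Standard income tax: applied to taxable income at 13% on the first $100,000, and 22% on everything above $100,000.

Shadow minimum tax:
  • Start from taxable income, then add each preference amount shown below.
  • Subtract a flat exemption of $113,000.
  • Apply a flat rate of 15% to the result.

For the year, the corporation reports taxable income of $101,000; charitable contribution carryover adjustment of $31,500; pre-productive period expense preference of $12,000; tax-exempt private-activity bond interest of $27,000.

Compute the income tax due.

$13,220

Shadow minimum tax:
  Adjusted income: $101,000 + $31,500 + $12,000 + $27,000 = $171,500
  Less exemption $113,000 → base $58,500
  $58,500 × 15% = $8,775

Standard income tax:
  $100,000 × 13% = $13,000
  $1,000 × 22% = $220
  → $13,220

$13,220 > $8,775, so the standard income tax governs.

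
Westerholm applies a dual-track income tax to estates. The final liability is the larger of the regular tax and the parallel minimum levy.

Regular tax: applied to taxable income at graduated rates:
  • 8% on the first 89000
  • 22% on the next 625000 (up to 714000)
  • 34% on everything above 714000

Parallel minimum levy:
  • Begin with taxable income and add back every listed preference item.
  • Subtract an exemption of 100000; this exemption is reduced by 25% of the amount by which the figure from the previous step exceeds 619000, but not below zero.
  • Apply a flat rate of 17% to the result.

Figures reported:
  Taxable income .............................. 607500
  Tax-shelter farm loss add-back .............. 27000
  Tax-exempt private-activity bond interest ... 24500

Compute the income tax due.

Regular tax:
  89000 × 8% = 7120
  518500 × 22% = 114070
  → 121190

Parallel minimum levy:
  Adjusted income: 607500 + 27000 + 24500 = 659000
  Exemption: 100000 − 25% × (659000 − 619000) = 100000 − 10000 = 90000
  Base: 659000 − 90000 = 569000
  569000 × 17% = 96730

121190 > 96730, so the regular tax governs.

121190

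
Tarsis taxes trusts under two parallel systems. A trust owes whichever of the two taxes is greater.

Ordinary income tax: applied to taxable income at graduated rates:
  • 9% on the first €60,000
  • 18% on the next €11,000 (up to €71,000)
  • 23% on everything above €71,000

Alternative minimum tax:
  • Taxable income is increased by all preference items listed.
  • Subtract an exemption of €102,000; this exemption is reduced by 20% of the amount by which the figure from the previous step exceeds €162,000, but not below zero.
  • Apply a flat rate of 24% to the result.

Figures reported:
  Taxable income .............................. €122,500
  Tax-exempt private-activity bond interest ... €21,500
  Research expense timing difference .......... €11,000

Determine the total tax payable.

€19,225

Alternative minimum tax:
  Adjusted income: €122,500 + €21,500 + €11,000 = €155,000
  Exemption: €155,000 ≤ €162,000, so full €102,000 applies
  Base: €155,000 − €102,000 = €53,000
  €53,000 × 24% = €12,720

Ordinary income tax:
  €60,000 × 9% = €5,400
  €11,000 × 18% = €1,980
  €51,500 × 23% = €11,845
  → €19,225

€19,225 > €12,720, so the ordinary income tax governs.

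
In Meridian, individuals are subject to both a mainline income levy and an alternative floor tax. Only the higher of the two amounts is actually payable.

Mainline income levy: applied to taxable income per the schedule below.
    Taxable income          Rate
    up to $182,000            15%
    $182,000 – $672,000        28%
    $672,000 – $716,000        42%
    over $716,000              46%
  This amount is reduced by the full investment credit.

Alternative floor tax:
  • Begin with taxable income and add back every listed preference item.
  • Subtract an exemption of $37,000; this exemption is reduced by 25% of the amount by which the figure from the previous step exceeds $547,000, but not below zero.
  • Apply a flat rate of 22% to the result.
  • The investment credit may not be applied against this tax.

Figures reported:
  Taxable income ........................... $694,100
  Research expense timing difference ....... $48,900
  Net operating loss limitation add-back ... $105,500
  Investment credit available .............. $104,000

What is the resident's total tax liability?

$186,670

Mainline income levy:
  $182,000 × 15% = $27,300
  $490,000 × 28% = $137,200
  $22,100 × 42% = $9,282
  → $173,782
  Less investment credit $104,000 → $69,782

Alternative floor tax:
  Adjusted income: $694,100 + $48,900 + $105,500 = $848,500
  Exemption: 25% × ($848,500 − $547,000) = $75,375 ≥ $37,000, so the exemption is fully phased out
  Base: $848,500 − $0 = $848,500
  $848,500 × 22% = $186,670

$186,670 > $69,782, so the alternative floor tax is the binding amount.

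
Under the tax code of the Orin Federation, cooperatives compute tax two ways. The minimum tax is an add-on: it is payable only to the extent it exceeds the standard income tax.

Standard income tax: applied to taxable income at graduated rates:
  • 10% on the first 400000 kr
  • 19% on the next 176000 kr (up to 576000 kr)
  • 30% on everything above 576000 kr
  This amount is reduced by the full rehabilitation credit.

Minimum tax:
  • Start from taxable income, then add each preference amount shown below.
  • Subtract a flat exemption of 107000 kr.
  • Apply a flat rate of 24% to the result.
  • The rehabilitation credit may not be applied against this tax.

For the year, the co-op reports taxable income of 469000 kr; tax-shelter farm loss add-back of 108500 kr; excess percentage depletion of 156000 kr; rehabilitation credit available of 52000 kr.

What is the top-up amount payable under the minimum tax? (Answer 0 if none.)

149250 kr

Minimum tax:
  Adjusted income: 469000 kr + 108500 kr + 156000 kr = 733500 kr
  Less exemption 107000 kr → base 626500 kr
  626500 kr × 24% = 150360 kr

Standard income tax:
  400000 kr × 10% = 40000 kr
  69000 kr × 19% = 13110 kr
  → 53110 kr
  Less rehabilitation credit 52000 kr → 1110 kr

Excess of minimum tax over standard income tax: 150360 kr − 1110 kr = 149250 kr.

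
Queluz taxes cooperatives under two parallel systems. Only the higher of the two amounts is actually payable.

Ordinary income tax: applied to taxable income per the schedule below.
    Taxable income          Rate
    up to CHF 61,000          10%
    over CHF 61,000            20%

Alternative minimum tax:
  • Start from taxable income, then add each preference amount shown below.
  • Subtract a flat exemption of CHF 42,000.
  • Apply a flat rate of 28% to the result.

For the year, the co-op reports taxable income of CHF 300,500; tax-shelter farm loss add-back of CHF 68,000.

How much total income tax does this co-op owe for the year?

CHF 91,420

Ordinary income tax:
  CHF 61,000 × 10% = CHF 6,100
  CHF 239,500 × 20% = CHF 47,900
  → CHF 54,000

Alternative minimum tax:
  Adjusted income: CHF 300,500 + CHF 68,000 = CHF 368,500
  Less exemption CHF 42,000 → base CHF 326,500
  CHF 326,500 × 28% = CHF 91,420

CHF 91,420 > CHF 54,000, so the alternative minimum tax is the binding amount.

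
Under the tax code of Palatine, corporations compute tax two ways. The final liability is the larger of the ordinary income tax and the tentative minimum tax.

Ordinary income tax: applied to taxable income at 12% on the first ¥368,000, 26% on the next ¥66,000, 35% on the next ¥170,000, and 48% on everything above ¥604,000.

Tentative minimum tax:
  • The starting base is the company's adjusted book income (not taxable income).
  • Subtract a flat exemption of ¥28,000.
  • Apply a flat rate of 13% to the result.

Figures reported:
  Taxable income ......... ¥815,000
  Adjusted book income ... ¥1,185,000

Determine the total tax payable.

¥222,100

Ordinary income tax:
  ¥368,000 × 12% = ¥44,160
  ¥66,000 × 26% = ¥17,160
  ¥170,000 × 35% = ¥59,500
  ¥211,000 × 48% = ¥101,280
  → ¥222,100

Tentative minimum tax:
  Base (adjusted book income): ¥1,185,000
  Less exemption ¥28,000 → base ¥1,157,000
  ¥1,157,000 × 13% = ¥150,410

¥222,100 > ¥150,410, so the ordinary income tax governs.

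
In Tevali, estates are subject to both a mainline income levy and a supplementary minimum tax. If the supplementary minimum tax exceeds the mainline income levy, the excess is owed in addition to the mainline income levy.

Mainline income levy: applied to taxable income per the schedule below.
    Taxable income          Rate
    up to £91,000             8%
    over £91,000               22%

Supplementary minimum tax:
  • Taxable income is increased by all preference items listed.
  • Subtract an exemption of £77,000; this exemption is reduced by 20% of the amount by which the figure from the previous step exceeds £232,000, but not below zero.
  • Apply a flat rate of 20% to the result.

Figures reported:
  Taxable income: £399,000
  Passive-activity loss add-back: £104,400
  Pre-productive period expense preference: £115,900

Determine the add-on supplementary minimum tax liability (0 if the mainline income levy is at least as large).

£48,820

Supplementary minimum tax:
  Adjusted income: £399,000 + £104,400 + £115,900 = £619,300
  Exemption: 20% × (£619,300 − £232,000) = £77,460 ≥ £77,000, so the exemption is fully phased out
  Base: £619,300 − £0 = £619,300
  £619,300 × 20% = £123,860

Mainline income levy:
  £91,000 × 8% = £7,280
  £308,000 × 22% = £67,760
  → £75,040

Excess of supplementary minimum tax over mainline income levy: £123,860 − £75,040 = £48,820.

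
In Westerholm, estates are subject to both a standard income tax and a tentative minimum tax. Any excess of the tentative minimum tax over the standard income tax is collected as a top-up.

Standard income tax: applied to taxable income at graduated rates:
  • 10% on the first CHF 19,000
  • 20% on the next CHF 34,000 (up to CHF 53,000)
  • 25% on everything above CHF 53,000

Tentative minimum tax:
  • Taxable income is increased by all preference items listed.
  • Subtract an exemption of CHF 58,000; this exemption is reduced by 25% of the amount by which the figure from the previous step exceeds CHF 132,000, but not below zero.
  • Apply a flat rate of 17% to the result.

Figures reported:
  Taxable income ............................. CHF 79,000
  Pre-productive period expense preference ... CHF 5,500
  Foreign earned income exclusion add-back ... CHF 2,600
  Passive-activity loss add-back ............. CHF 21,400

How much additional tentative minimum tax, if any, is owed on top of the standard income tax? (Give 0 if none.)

CHF 0

Standard income tax:
  CHF 19,000 × 10% = CHF 1,900
  CHF 34,000 × 20% = CHF 6,800
  CHF 26,000 × 25% = CHF 6,500
  → CHF 15,200

Tentative minimum tax:
  Adjusted income: CHF 79,000 + CHF 5,500 + CHF 2,600 + CHF 21,400 = CHF 108,500
  Exemption: CHF 108,500 ≤ CHF 132,000, so full CHF 58,000 applies
  Base: CHF 108,500 − CHF 58,000 = CHF 50,500
  CHF 50,500 × 17% = CHF 8,585

CHF 8,585 ≤ CHF 15,200, so no add-on is due.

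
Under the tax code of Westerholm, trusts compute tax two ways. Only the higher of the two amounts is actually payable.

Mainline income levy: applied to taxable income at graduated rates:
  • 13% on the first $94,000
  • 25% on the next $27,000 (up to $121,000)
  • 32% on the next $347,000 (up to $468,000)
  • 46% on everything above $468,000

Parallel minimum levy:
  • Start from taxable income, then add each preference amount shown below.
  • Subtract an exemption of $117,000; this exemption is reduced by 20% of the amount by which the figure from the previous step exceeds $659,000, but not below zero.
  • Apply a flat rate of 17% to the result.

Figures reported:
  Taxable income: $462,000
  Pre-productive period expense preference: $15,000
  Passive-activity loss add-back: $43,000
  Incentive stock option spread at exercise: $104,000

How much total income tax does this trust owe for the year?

Mainline income levy:
  $94,000 × 13% = $12,220
  $27,000 × 25% = $6,750
  $341,000 × 32% = $109,120
  → $128,090

Parallel minimum levy:
  Adjusted income: $462,000 + $15,000 + $43,000 + $104,000 = $624,000
  Exemption: $624,000 ≤ $659,000, so full $117,000 applies
  Base: $624,000 − $117,000 = $507,000
  $507,000 × 17% = $86,190

$128,090 > $86,190, so the mainline income levy governs.

$128,090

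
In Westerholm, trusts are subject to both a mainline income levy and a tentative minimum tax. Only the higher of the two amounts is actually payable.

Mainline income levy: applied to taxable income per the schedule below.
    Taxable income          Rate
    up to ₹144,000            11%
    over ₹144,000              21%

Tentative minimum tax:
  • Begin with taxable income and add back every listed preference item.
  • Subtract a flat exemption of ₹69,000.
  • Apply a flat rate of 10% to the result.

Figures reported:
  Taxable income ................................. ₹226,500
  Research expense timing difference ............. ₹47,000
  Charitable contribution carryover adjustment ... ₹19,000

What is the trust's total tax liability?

₹33,165

Tentative minimum tax:
  Adjusted income: ₹226,500 + ₹47,000 + ₹19,000 = ₹292,500
  Less exemption ₹69,000 → base ₹223,500
  ₹223,500 × 10% = ₹22,350

Mainline income levy:
  ₹144,000 × 11% = ₹15,840
  ₹82,500 × 21% = ₹17,325
  → ₹33,165

₹33,165 > ₹22,350, so the mainline income levy governs.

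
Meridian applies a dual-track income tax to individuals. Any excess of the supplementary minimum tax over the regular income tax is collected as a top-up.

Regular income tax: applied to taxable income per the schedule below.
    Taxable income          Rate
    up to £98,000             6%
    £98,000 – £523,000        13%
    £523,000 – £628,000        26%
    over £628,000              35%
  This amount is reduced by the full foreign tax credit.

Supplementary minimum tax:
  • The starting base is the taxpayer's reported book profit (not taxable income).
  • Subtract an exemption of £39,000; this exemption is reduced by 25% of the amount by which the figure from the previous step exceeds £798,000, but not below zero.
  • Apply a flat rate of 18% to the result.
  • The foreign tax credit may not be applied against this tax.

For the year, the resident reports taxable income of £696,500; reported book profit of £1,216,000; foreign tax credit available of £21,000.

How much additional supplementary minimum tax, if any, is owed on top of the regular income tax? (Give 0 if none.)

£127,475

Supplementary minimum tax:
  Base (reported book profit): £1,216,000
  Exemption: 25% × (£1,216,000 − £798,000) = £104,500 ≥ £39,000, so the exemption is fully phased out
  Base: £1,216,000 − £0 = £1,216,000
  £1,216,000 × 18% = £218,880

Regular income tax:
  £98,000 × 6% = £5,880
  £425,000 × 13% = £55,250
  £105,000 × 26% = £27,300
  £68,500 × 35% = £23,975
  → £112,405
  Less foreign tax credit £21,000 → £91,405

Excess of supplementary minimum tax over regular income tax: £218,880 − £91,405 = £127,475.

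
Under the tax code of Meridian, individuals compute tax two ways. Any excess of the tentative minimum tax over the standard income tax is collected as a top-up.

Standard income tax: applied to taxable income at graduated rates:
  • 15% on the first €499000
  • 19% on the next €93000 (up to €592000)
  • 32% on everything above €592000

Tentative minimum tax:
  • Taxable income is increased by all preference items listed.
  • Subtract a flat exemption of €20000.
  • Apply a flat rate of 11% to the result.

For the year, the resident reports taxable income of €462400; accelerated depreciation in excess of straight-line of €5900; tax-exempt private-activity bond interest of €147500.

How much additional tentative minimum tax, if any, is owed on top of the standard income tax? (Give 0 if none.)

Standard income tax:
  €462400 × 15% = €69360

Tentative minimum tax:
  Adjusted income: €462400 + €5900 + €147500 = €615800
  Less exemption €20000 → base €595800
  €595800 × 11% = €65538

€65538 ≤ €69360, so no add-on is due.

€0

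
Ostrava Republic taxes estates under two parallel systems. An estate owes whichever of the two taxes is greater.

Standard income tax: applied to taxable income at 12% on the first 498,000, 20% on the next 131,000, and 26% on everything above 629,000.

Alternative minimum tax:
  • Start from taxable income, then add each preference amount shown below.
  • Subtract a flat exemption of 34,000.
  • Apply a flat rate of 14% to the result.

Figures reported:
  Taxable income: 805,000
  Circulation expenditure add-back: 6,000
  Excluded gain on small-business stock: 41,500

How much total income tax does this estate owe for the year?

Alternative minimum tax:
  Adjusted income: 805,000 + 6,000 + 41,500 = 852,500
  Less exemption 34,000 → base 818,500
  818,500 × 14% = 114,590

Standard income tax:
  498,000 × 12% = 59,760
  131,000 × 20% = 26,200
  176,000 × 26% = 45,760
  → 131,720

131,720 > 114,590, so the standard income tax governs.

131,720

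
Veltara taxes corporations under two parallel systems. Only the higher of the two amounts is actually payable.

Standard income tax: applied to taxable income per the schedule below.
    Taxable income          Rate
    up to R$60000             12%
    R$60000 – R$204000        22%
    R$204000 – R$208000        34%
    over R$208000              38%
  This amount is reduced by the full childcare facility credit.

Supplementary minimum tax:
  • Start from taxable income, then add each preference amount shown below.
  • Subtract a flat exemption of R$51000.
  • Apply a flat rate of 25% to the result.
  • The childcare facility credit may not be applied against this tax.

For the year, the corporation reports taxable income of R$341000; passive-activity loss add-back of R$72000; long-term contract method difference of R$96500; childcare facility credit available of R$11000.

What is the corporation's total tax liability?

Supplementary minimum tax:
  Adjusted income: R$341000 + R$72000 + R$96500 = R$509500
  Less exemption R$51000 → base R$458500
  R$458500 × 25% = R$114625

Standard income tax:
  R$60000 × 12% = R$7200
  R$144000 × 22% = R$31680
  R$4000 × 34% = R$1360
  R$133000 × 38% = R$50540
  → R$90780
  Less childcare facility credit R$11000 → R$79780

R$114625 > R$79780, so the supplementary minimum tax is the binding amount.

R$114625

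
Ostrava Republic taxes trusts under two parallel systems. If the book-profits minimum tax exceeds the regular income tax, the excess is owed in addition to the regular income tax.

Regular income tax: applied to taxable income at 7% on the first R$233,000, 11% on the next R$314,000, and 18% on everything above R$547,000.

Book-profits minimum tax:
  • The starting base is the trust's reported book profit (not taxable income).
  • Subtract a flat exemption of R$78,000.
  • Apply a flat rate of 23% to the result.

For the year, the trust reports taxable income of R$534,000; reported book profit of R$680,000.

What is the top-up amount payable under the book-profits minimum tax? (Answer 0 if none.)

R$89,040

Book-profits minimum tax:
  Base (reported book profit): R$680,000
  Less exemption R$78,000 → base R$602,000
  R$602,000 × 23% = R$138,460

Regular income tax:
  R$233,000 × 7% = R$16,310
  R$301,000 × 11% = R$33,110
  → R$49,420

Excess of book-profits minimum tax over regular income tax: R$138,460 − R$49,420 = R$89,040.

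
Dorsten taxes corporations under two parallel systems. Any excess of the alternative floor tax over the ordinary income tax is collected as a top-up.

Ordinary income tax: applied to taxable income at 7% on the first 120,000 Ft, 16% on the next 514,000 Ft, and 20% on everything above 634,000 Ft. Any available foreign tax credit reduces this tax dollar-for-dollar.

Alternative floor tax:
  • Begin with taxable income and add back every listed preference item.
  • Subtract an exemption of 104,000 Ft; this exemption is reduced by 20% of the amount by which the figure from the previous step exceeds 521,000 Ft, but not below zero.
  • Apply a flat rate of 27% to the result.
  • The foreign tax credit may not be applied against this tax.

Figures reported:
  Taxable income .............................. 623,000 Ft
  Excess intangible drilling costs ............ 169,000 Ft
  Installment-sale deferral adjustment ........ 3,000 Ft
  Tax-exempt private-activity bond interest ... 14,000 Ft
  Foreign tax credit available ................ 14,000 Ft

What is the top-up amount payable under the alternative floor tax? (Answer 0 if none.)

131,022 Ft

Alternative floor tax:
  Adjusted income: 623,000 Ft + 169,000 Ft + 3,000 Ft + 14,000 Ft = 809,000 Ft
  Exemption: 104,000 Ft − 20% × (809,000 Ft − 521,000 Ft) = 104,000 Ft − 57,600 Ft = 46,400 Ft
  Base: 809,000 Ft − 46,400 Ft = 762,600 Ft
  762,600 Ft × 27% = 205,902 Ft

Ordinary income tax:
  120,000 Ft × 7% = 8,400 Ft
  503,000 Ft × 16% = 80,480 Ft
  → 88,880 Ft
  Less foreign tax credit 14,000 Ft → 74,880 Ft

Excess of alternative floor tax over ordinary income tax: 205,902 Ft − 74,880 Ft = 131,022 Ft.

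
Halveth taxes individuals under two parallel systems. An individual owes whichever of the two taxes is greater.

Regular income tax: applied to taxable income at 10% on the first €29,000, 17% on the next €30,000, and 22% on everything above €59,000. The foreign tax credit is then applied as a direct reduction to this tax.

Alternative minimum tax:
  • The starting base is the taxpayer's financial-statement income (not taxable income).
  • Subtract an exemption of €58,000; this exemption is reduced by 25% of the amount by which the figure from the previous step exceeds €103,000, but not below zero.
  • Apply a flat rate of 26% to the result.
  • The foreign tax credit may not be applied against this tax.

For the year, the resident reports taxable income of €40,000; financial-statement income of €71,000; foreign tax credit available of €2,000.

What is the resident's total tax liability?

€3,380

Alternative minimum tax:
  Base (financial-statement income): €71,000
  Exemption: €71,000 ≤ €103,000, so full €58,000 applies
  Base: €71,000 − €58,000 = €13,000
  €13,000 × 26% = €3,380

Regular income tax:
  €29,000 × 10% = €2,900
  €11,000 × 17% = €1,870
  → €4,770
  Less foreign tax credit €2,000 → €2,770

€3,380 > €2,770, so the alternative minimum tax is the binding amount.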